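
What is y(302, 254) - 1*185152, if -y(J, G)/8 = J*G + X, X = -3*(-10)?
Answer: -799056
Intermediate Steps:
X = 30
y(J, G) = -240 - 8*G*J (y(J, G) = -8*(J*G + 30) = -8*(G*J + 30) = -8*(30 + G*J) = -240 - 8*G*J)
y(302, 254) - 1*185152 = (-240 - 8*254*302) - 1*185152 = (-240 - 613664) - 185152 = -613904 - 185152 = -799056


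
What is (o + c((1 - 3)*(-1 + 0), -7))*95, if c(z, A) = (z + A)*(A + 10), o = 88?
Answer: 6935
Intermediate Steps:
c(z, A) = (10 + A)*(A + z) (c(z, A) = (A + z)*(10 + A) = (10 + A)*(A + z))
(o + c((1 - 3)*(-1 + 0), -7))*95 = (88 + ((-7)² + 10*(-7) + 10*((1 - 3)*(-1 + 0)) - 7*(1 - 3)*(-1 + 0)))*95 = (88 + (49 - 70 + 10*(-2*(-1)) - (-14)*(-1)))*95 = (88 + (49 - 70 + 10*2 - 7*2))*95 = (88 + (49 - 70 + 20 - 14))*95 = (88 - 15)*95 = 73*95 = 6935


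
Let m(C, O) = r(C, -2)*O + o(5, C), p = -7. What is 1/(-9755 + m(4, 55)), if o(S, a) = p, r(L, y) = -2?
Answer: -1/9872 ≈ -0.00010130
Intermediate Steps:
o(S, a) = -7
m(C, O) = -7 - 2*O (m(C, O) = -2*O - 7 = -7 - 2*O)
1/(-9755 + m(4, 55)) = 1/(-9755 + (-7 - 2*55)) = 1/(-9755 + (-7 - 110)) = 1/(-9755 - 117) = 1/(-9872) = -1/9872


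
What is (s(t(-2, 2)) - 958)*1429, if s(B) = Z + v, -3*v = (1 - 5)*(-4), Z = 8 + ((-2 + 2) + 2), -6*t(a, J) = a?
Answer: -4086940/3 ≈ -1.3623e+6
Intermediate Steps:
t(a, J) = -a/6
Z = 10 (Z = 8 + (0 + 2) = 8 + 2 = 10)
v = -16/3 (v = -(1 - 5)*(-4)/3 = -(-4)*(-4)/3 = -⅓*16 = -16/3 ≈ -5.3333)
s(B) = 14/3 (s(B) = 10 - 16/3 = 14/3)
(s(t(-2, 2)) - 958)*1429 = (14/3 - 958)*1429 = -2860/3*1429 = -4086940/3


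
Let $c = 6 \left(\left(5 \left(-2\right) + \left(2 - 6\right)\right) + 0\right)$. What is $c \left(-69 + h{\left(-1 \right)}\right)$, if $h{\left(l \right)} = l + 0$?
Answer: $5880$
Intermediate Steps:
$h{\left(l \right)} = l$
$c = -84$ ($c = 6 \left(\left(-10 + \left(2 - 6\right)\right) + 0\right) = 6 \left(\left(-10 - 4\right) + 0\right) = 6 \left(-14 + 0\right) = 6 \left(-14\right) = -84$)
$c \left(-69 + h{\left(-1 \right)}\right) = - 84 \left(-69 - 1\right) = \left(-84\right) \left(-70\right) = 5880$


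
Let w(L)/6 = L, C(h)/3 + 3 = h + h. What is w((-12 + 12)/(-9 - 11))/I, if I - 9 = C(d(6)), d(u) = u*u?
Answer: 0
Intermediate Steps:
d(u) = u²
C(h) = -9 + 6*h (C(h) = -9 + 3*(h + h) = -9 + 3*(2*h) = -9 + 6*h)
w(L) = 6*L
I = 216 (I = 9 + (-9 + 6*6²) = 9 + (-9 + 6*36) = 9 + (-9 + 216) = 9 + 207 = 216)
w((-12 + 12)/(-9 - 11))/I = (6*((-12 + 12)/(-9 - 11)))/216 = (6*(0/(-20)))*(1/216) = (6*(0*(-1/20)))*(1/216) = (6*0)*(1/216) = 0*(1/216) = 0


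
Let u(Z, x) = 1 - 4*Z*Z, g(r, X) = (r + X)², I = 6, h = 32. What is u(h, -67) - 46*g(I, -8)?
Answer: -4279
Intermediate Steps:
g(r, X) = (X + r)²
u(Z, x) = 1 - 4*Z²
u(h, -67) - 46*g(I, -8) = (1 - 4*32²) - 46*(-8 + 6)² = (1 - 4*1024) - 46*(-2)² = (1 - 4096) - 46*4 = -4095 - 1*184 = -4095 - 184 = -4279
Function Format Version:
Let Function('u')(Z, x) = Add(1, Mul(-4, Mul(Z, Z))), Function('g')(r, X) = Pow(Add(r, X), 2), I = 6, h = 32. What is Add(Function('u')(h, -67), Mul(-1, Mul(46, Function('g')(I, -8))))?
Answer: -4279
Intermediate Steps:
Function('g')(r, X) = Pow(Add(X, r), 2)
Function('u')(Z, x) = Add(1, Mul(-4, Pow(Z, 2)))
Add(Function('u')(h, -67), Mul(-1, Mul(46, Function('g')(I, -8)))) = Add(Add(1, Mul(-4, Pow(32, 2))), Mul(-1, Mul(46, Pow(Add(-8, 6), 2)))) = Add(Add(1, Mul(-4, 1024)), Mul(-1, Mul(46, Pow(-2, 2)))) = Add(Add(1, -4096), Mul(-1, Mul(46, 4))) = Add(-4095, Mul(-1, 184)) = Add(-4095, -184) = -4279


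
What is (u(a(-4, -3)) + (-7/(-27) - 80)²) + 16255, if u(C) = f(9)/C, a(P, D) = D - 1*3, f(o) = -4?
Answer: 16485790/729 ≈ 22614.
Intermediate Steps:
a(P, D) = -3 + D (a(P, D) = D - 3 = -3 + D)
u(C) = -4/C
(u(a(-4, -3)) + (-7/(-27) - 80)²) + 16255 = (-4/(-3 - 3) + (-7/(-27) - 80)²) + 16255 = (-4/(-6) + (-7*(-1/27) - 80)²) + 16255 = (-4*(-⅙) + (7/27 - 80)²) + 16255 = (⅔ + (-2153/27)²) + 16255 = (⅔ + 4635409/729) + 16255 = 4635895/729 + 16255 = 16485790/729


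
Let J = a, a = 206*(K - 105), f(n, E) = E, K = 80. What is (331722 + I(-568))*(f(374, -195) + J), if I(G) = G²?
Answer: -3497479370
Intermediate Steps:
a = -5150 (a = 206*(80 - 105) = 206*(-25) = -5150)
J = -5150
(331722 + I(-568))*(f(374, -195) + J) = (331722 + (-568)²)*(-195 - 5150) = (331722 + 322624)*(-5345) = 654346*(-5345) = -3497479370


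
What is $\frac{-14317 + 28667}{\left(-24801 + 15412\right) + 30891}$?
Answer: $\frac{7175}{10751} \approx 0.66738$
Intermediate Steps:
$\frac{-14317 + 28667}{\left(-24801 + 15412\right) + 30891} = \frac{14350}{-9389 + 30891} = \frac{14350}{21502} = 14350 \cdot \frac{1}{21502} = \frac{7175}{10751}$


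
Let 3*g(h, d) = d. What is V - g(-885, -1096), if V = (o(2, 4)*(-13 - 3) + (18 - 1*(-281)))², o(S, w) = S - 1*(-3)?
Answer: 144979/3 ≈ 48326.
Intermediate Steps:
g(h, d) = d/3
o(S, w) = 3 + S (o(S, w) = S + 3 = 3 + S)
V = 47961 (V = ((3 + 2)*(-13 - 3) + (18 - 1*(-281)))² = (5*(-16) + (18 + 281))² = (-80 + 299)² = 219² = 47961)
V - g(-885, -1096) = 47961 - (-1096)/3 = 47961 - 1*(-1096/3) = 47961 + 1096/3 = 144979/3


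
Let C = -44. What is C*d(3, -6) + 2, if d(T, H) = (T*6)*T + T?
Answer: -2506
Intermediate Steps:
d(T, H) = T + 6*T**2 (d(T, H) = (6*T)*T + T = 6*T**2 + T = T + 6*T**2)
C*d(3, -6) + 2 = -132*(1 + 6*3) + 2 = -132*(1 + 18) + 2 = -132*19 + 2 = -44*57 + 2 = -2508 + 2 = -2506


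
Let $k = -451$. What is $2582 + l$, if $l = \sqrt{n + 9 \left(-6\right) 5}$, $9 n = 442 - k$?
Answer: $2582 + \frac{i \sqrt{1537}}{3} \approx 2582.0 + 13.068 i$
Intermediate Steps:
$n = \frac{893}{9}$ ($n = \frac{442 - -451}{9} = \frac{442 + 451}{9} = \frac{1}{9} \cdot 893 = \frac{893}{9} \approx 99.222$)
$l = \frac{i \sqrt{1537}}{3}$ ($l = \sqrt{\frac{893}{9} + 9 \left(-6\right) 5} = \sqrt{\frac{893}{9} - 270} = \sqrt{- \frac{1537}{9}} = \frac{i \sqrt{1537}}{3} \approx 13.068 i$)
$2582 + l = 2582 + \frac{i \sqrt{1537}}{3}$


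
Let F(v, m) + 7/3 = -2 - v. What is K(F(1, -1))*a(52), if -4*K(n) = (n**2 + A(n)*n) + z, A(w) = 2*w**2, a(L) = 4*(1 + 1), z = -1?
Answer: 14902/27 ≈ 551.93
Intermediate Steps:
F(v, m) = -13/3 - v (F(v, m) = -7/3 + (-2 - v) = -13/3 - v)
a(L) = 8 (a(L) = 4*2 = 8)
K(n) = 1/4 - n**3/2 - n**2/4 (K(n) = -((n**2 + (2*n**2)*n) - 1)/4 = -((n**2 + 2*n**3) - 1)/4 = -(-1 + n**2 + 2*n**3)/4 = 1/4 - n**3/2 - n**2/4)
K(F(1, -1))*a(52) = (1/4 - (-13/3 - 1*1)**3/2 - (-13/3 - 1*1)**2/4)*8 = (1/4 - (-13/3 - 1)**3/2 - (-13/3 - 1)**2/4)*8 = (1/4 - (-16/3)**3/2 - (-16/3)**2/4)*8 = (1/4 - 1/2*(-4096/27) - 1/4*256/9)*8 = (1/4 + 2048/27 - 64/9)*8 = (7451/108)*8 = 14902/27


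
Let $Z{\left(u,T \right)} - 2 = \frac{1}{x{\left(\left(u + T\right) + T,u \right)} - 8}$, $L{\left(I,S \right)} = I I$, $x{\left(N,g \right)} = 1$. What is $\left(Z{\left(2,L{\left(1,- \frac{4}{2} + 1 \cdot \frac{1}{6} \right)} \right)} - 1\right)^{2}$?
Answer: $\frac{36}{49} \approx 0.73469$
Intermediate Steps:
$L{\left(I,S \right)} = I^{2}$
$Z{\left(u,T \right)} = \frac{13}{7}$ ($Z{\left(u,T \right)} = 2 + \frac{1}{1 - 8} = 2 + \frac{1}{-7} = 2 - \frac{1}{7} = \frac{13}{7}$)
$\left(Z{\left(2,L{\left(1,- \frac{4}{2} + 1 \cdot \frac{1}{6} \right)} \right)} - 1\right)^{2} = \left(\frac{13}{7} - 1\right)^{2} = \left(\frac{6}{7}\right)^{2} = \frac{36}{49}$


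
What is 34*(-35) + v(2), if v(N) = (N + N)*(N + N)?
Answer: -1174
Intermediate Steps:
v(N) = 4*N**2 (v(N) = (2*N)*(2*N) = 4*N**2)
34*(-35) + v(2) = 34*(-35) + 4*2**2 = -1190 + 4*4 = -1190 + 16 = -1174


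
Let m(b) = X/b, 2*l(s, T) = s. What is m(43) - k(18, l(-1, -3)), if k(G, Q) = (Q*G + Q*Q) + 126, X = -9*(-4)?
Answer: -20023/172 ≈ -116.41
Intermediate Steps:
X = 36
l(s, T) = s/2
k(G, Q) = 126 + Q² + G*Q (k(G, Q) = (G*Q + Q²) + 126 = (Q² + G*Q) + 126 = 126 + Q² + G*Q)
m(b) = 36/b
m(43) - k(18, l(-1, -3)) = 36/43 - (126 + ((½)*(-1))² + 18*((½)*(-1))) = 36*(1/43) - (126 + (-½)² + 18*(-½)) = 36/43 - (126 + ¼ - 9) = 36/43 - 1*469/4 = 36/43 - 469/4 = -20023/172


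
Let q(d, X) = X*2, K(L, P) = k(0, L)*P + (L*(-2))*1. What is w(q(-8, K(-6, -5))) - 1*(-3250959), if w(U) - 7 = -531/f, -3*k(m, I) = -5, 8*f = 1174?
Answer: 1908314918/587 ≈ 3.2510e+6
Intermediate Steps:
f = 587/4 (f = (⅛)*1174 = 587/4 ≈ 146.75)
k(m, I) = 5/3 (k(m, I) = -⅓*(-5) = 5/3)
K(L, P) = -2*L + 5*P/3 (K(L, P) = 5*P/3 + (L*(-2))*1 = 5*P/3 - 2*L*1 = 5*P/3 - 2*L = -2*L + 5*P/3)
q(d, X) = 2*X
w(U) = 1985/587 (w(U) = 7 - 531/587/4 = 7 - 531*4/587 = 7 - 2124/587 = 1985/587)
w(q(-8, K(-6, -5))) - 1*(-3250959) = 1985/587 - 1*(-3250959) = 1985/587 + 3250959 = 1908314918/587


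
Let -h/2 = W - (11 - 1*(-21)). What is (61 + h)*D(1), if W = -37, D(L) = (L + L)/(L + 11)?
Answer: 199/6 ≈ 33.167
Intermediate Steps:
D(L) = 2*L/(11 + L) (D(L) = (2*L)/(11 + L) = 2*L/(11 + L))
h = 138 (h = -2*(-37 - (11 - 1*(-21))) = -2*(-37 - (11 + 21)) = -2*(-37 - 1*32) = -2*(-37 - 32) = -2*(-69) = 138)
(61 + h)*D(1) = (61 + 138)*(2*1/(11 + 1)) = 199*(2*1/12) = 199*(2*1*(1/12)) = 199*(⅙) = 199/6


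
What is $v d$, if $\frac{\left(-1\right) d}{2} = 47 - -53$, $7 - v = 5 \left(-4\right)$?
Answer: $-5400$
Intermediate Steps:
$v = 27$ ($v = 7 - 5 \left(-4\right) = 7 - -20 = 7 + 20 = 27$)
$d = -200$ ($d = - 2 \left(47 - -53\right) = - 2 \left(47 + 53\right) = \left(-2\right) 100 = -200$)
$v d = 27 \left(-200\right) = -5400$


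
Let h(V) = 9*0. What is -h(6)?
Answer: 0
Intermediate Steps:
h(V) = 0
-h(6) = -1*0 = 0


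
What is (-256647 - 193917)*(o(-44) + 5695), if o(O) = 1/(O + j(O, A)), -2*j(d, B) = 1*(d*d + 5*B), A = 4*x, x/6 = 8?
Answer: -957103705899/373 ≈ -2.5660e+9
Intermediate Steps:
x = 48 (x = 6*8 = 48)
A = 192 (A = 4*48 = 192)
j(d, B) = -5*B/2 - d²/2 (j(d, B) = -(d*d + 5*B)/2 = -(d² + 5*B)/2 = -5*B/2 - d²/2)
o(O) = 1/(-480 + O - O²/2) (o(O) = 1/(O + (-5/2*192 - O²/2)) = 1/(O + (-480 - O²/2)) = 1/(-480 + O - O²/2))
(-256647 - 193917)*(o(-44) + 5695) = (-256647 - 193917)*(-2/(960 + (-44)² - 2*(-44)) + 5695) = -450564*(-2/(960 + 1936 + 88) + 5695) = -450564*(-2/2984 + 5695) = -450564*(-2*1/2984 + 5695) = -450564*(-1/1492 + 5695) = -450564*8496939/1492 = -957103705899/373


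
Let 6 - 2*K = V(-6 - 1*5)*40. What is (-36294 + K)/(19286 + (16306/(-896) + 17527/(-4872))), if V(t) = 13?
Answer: -203515968/107263087 ≈ -1.8974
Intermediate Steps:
K = -257 (K = 3 - 13*40/2 = 3 - ½*520 = 3 - 260 = -257)
(-36294 + K)/(19286 + (16306/(-896) + 17527/(-4872))) = (-36294 - 257)/(19286 + (16306/(-896) + 17527/(-4872))) = -36551/(19286 + (16306*(-1/896) + 17527*(-1/4872))) = -36551/(19286 + (-8153/448 - 17527/4872)) = -36551/(19286 - 121361/5568) = -36551/107263087/5568 = -36551*5568/107263087 = -203515968/107263087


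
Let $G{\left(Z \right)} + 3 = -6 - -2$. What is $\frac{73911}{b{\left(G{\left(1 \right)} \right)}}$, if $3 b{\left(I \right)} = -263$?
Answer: $- \frac{221733}{263} \approx -843.09$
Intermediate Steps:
$G{\left(Z \right)} = -7$ ($G{\left(Z \right)} = -3 - 4 = -7$)
$b{\left(I \right)} = - \frac{263}{3}$ ($b{\left(I \right)} = \frac{1}{3} \left(-263\right) = - \frac{263}{3}$)
$\frac{73911}{b{\left(G{\left(1 \right)} \right)}} = \frac{73911}{- \frac{263}{3}} = 73911 \left(- \frac{3}{263}\right) = - \frac{221733}{263}$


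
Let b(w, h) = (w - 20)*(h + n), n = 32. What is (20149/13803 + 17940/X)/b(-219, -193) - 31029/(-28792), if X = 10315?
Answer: 34001476253274191/31547745349459752 ≈ 1.0778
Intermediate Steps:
b(w, h) = (-20 + w)*(32 + h) (b(w, h) = (w - 20)*(h + 32) = (-20 + w)*(32 + h))
(20149/13803 + 17940/X)/b(-219, -193) - 31029/(-28792) = (20149/13803 + 17940/10315)/(-640 - 20*(-193) + 32*(-219) - 193*(-219)) - 31029/(-28792) = (20149*(1/13803) + 17940*(1/10315))/(-640 + 3860 - 7008 + 42267) - 31029*(-1/28792) = (20149/13803 + 3588/2063)/38479 + 31029/28792 = (91092551/28475589)*(1/38479) + 31029/28792 = 91092551/1095712189131 + 31029/28792 = 34001476253274191/31547745349459752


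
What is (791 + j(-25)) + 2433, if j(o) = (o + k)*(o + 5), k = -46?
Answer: 4644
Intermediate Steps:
j(o) = (-46 + o)*(5 + o) (j(o) = (o - 46)*(o + 5) = (-46 + o)*(5 + o))
(791 + j(-25)) + 2433 = (791 + (-230 + (-25)² - 41*(-25))) + 2433 = (791 + (-230 + 625 + 1025)) + 2433 = (791 + 1420) + 2433 = 2211 + 2433 = 4644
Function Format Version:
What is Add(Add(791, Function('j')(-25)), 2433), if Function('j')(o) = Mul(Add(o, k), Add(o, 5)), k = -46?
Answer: 4644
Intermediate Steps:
Function('j')(o) = Mul(Add(-46, o), Add(5, o)) (Function('j')(o) = Mul(Add(o, -46), Add(o, 5)) = Mul(Add(-46, o), Add(5, o)))
Add(Add(791, Function('j')(-25)), 2433) = Add(Add(791, Add(-230, Pow(-25, 2), Mul(-41, -25))), 2433) = Add(Add(791, Add(-230, 625, 1025)), 2433) = Add(Add(791, 1420), 2433) = Add(2211, 2433) = 4644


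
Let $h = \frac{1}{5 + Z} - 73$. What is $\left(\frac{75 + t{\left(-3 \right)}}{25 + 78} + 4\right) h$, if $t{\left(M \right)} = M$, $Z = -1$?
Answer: $- \frac{35211}{103} \approx -341.85$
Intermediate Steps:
$h = - \frac{291}{4}$ ($h = \frac{1}{5 - 1} - 73 = \frac{1}{4} - 73 = - \frac{291}{4} \approx -72.75$)
$\left(\frac{75 + t{\left(-3 \right)}}{25 + 78} + 4\right) h = \left(\frac{75 - 3}{25 + 78} + 4\right) \left(- \frac{291}{4}\right) = \left(\frac{72}{103} + 4\right) \left(- \frac{291}{4}\right) = \frac{484}{103} \left(- \frac{291}{4}\right) = - \frac{35211}{103}$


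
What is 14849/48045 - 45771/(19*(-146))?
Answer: 1615183/96090 ≈ 16.809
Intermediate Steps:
14849/48045 - 45771/(19*(-146)) = 14849*(1/48045) - 45771/(-2774) = 14849/48045 - 45771*(-1/2774) = 14849/48045 + 33/2 = 1615183/96090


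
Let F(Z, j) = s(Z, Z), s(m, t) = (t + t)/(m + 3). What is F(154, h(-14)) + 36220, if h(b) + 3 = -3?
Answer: 5686848/157 ≈ 36222.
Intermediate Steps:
s(m, t) = 2*t/(3 + m) (s(m, t) = (2*t)/(3 + m) = 2*t/(3 + m))
h(b) = -6 (h(b) = -3 - 3 = -6)
F(Z, j) = 2*Z/(3 + Z)
F(154, h(-14)) + 36220 = 2*154/(3 + 154) + 36220 = 2*154/157 + 36220 = 2*154*(1/157) + 36220 = 308/157 + 36220 = 5686848/157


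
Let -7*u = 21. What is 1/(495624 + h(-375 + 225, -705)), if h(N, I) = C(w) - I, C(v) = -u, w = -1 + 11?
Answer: 1/496332 ≈ 2.0148e-6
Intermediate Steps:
u = -3 (u = -1/7*21 = -3)
w = 10
C(v) = 3 (C(v) = -1*(-3) = 3)
h(N, I) = 3 - I
1/(495624 + h(-375 + 225, -705)) = 1/(495624 + (3 - 1*(-705))) = 1/(495624 + (3 + 705)) = 1/(495624 + 708) = 1/496332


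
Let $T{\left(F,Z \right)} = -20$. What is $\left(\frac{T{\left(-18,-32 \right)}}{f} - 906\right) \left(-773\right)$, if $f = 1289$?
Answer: $\frac{902751142}{1289} \approx 7.0035 \cdot 10^{5}$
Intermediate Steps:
$\left(\frac{T{\left(-18,-32 \right)}}{f} - 906\right) \left(-773\right) = \left(- \frac{20}{1289} - 906\right) \left(-773\right) = \left(- \frac{1167854}{1289}\right) \left(-773\right) = \frac{902751142}{1289}$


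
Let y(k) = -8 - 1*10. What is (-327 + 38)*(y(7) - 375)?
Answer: 113577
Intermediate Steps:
y(k) = -18 (y(k) = -8 - 10 = -18)
(-327 + 38)*(y(7) - 375) = (-327 + 38)*(-18 - 375) = -289*(-393) = 113577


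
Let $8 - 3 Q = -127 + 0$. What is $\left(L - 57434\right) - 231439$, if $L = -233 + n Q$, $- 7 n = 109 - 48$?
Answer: $- \frac{2026487}{7} \approx -2.895 \cdot 10^{5}$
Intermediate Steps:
$n = - \frac{61}{7}$ ($n = - \frac{109 - 48}{7} = \left(- \frac{1}{7}\right) 61 = - \frac{61}{7} \approx -8.7143$)
$Q = 45$ ($Q = \frac{8}{3} - \frac{-127 + 0}{3} = \frac{8}{3} - - \frac{127}{3} = \frac{8}{3} + \frac{127}{3} = 45$)
$L = - \frac{4376}{7}$ ($L = -233 - \frac{2745}{7} = - \frac{4376}{7} \approx -625.14$)
$\left(L - 57434\right) - 231439 = \left(- \frac{4376}{7} - 57434\right) - 231439 = - \frac{406414}{7} - 231439 = - \frac{2026487}{7}$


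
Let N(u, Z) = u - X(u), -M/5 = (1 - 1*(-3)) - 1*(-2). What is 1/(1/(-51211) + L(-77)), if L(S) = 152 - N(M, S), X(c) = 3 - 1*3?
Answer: 51211/9320401 ≈ 0.0054945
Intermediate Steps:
X(c) = 0 (X(c) = 3 - 3 = 0)
M = -30 (M = -5*((1 - 1*(-3)) - 1*(-2)) = -5*((1 + 3) + 2) = -5*(4 + 2) = -5*6 = -30)
N(u, Z) = u (N(u, Z) = u - 1*0 = u + 0 = u)
L(S) = 182 (L(S) = 152 - 1*(-30) = 152 + 30 = 182)
1/(1/(-51211) + L(-77)) = 1/(1/(-51211) + 182) = 1/(-1/51211 + 182) = 1/(9320401/51211) = 51211/9320401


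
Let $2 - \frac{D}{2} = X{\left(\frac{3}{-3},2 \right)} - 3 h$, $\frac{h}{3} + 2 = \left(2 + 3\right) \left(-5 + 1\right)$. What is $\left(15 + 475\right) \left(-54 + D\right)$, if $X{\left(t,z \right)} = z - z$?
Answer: $-218540$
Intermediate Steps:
$X{\left(t,z \right)} = 0$
$h = -66$ ($h = -6 + 3 \left(2 + 3\right) \left(-5 + 1\right) = -6 + 3 \cdot 5 \left(-4\right) = -6 + 3 \left(-20\right) = -6 - 60 = -66$)
$D = -392$ ($D = 4 - 2 \left(0 - -198\right) = 4 - 2 \left(0 + 198\right) = 4 - 396 = -392$)
$\left(15 + 475\right) \left(-54 + D\right) = \left(15 + 475\right) \left(-54 - 392\right) = 490 \left(-446\right) = -218540$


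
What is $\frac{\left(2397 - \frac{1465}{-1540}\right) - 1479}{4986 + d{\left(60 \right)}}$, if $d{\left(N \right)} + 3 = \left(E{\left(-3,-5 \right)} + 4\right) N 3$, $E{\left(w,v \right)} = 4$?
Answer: $\frac{283037}{1978284} \approx 0.14307$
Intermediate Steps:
$d{\left(N \right)} = -3 + 24 N$ ($d{\left(N \right)} = -3 + \left(4 + 4\right) N 3 = -3 + 8 \cdot 3 N = -3 + 24 N$)
$\frac{\left(2397 - \frac{1465}{-1540}\right) - 1479}{4986 + d{\left(60 \right)}} = \frac{\left(2397 - \frac{1465}{-1540}\right) - 1479}{4986 + \left(-3 + 24 \cdot 60\right)} = \frac{\left(2397 - 1465 \left(- \frac{1}{1540}\right)\right) - 1479}{4986 + \left(-3 + 1440\right)} = \frac{\left(2397 - - \frac{293}{308}\right) - 1479}{4986 + 1437} = \frac{\left(2397 + \frac{293}{308}\right) - 1479}{6423} = \left(\frac{738569}{308} - 1479\right) \frac{1}{6423} = \frac{283037}{308} \cdot \frac{1}{6423} = \frac{283037}{1978284}$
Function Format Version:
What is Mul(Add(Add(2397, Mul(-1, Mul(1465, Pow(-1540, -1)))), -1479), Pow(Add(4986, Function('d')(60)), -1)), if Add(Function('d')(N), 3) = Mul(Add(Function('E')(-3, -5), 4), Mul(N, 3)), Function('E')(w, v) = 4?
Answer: Rational(283037, 1978284) ≈ 0.14307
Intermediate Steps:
Function('d')(N) = Add(-3, Mul(24, N)) (Function('d')(N) = Add(-3, Mul(Add(4, 4), Mul(N, 3))) = Add(-3, Mul(8, Mul(3, N))) = Add(-3, Mul(24, N)))
Mul(Add(Add(2397, Mul(-1, Mul(1465, Pow(-1540, -1)))), -1479), Pow(Add(4986, Function('d')(60)), -1)) = Mul(Add(Add(2397, Mul(-1, Mul(1465, Pow(-1540, -1)))), -1479), Pow(Add(4986, Add(-3, Mul(24, 60))), -1)) = Mul(Add(Add(2397, Mul(-1, Mul(1465, Rational(-1, 1540)))), -1479), Pow(Add(4986, Add(-3, 1440)), -1)) = Mul(Add(Add(2397, Mul(-1, Rational(-293, 308))), -1479), Pow(Add(4986, 1437), -1)) = Mul(Add(Add(2397, Rational(293, 308)), -1479), Pow(6423, -1)) = Mul(Add(Rational(738569, 308), -1479), Rational(1, 6423)) = Mul(Rational(283037, 308), Rational(1, 6423)) = Rational(283037, 1978284)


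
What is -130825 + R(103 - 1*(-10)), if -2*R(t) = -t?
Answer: -261537/2 ≈ -1.3077e+5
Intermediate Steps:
R(t) = t/2 (R(t) = -(-1)*t/2 = t/2)
-130825 + R(103 - 1*(-10)) = -130825 + (103 - 1*(-10))/2 = -130825 + (103 + 10)/2 = -130825 + (1/2)*113 = -130825 + 113/2 = -261537/2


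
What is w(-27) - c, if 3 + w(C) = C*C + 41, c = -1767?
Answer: 2534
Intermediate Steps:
w(C) = 38 + C² (w(C) = -3 + (C*C + 41) = -3 + (C² + 41) = -3 + (41 + C²) = 38 + C²)
w(-27) - c = (38 + (-27)²) - 1*(-1767) = (38 + 729) + 1767 = 767 + 1767 = 2534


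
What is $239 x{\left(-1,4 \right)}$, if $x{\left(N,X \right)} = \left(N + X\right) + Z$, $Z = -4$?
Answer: $-239$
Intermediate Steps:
$x{\left(N,X \right)} = -4 + N + X$ ($x{\left(N,X \right)} = \left(N + X\right) - 4 = -4 + N + X$)
$239 x{\left(-1,4 \right)} = 239 \left(-4 - 1 + 4\right) = 239 \left(-1\right) = -239$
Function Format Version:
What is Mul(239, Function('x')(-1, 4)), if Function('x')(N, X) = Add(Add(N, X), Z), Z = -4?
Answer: -239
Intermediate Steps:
Function('x')(N, X) = Add(-4, N, X) (Function('x')(N, X) = Add(Add(N, X), -4) = Add(-4, N, X))
Mul(239, Function('x')(-1, 4)) = Mul(239, Add(-4, -1, 4)) = Mul(239, -1) = -239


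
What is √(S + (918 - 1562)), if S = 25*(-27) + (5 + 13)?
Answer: I*√1301 ≈ 36.069*I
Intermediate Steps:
S = -657 (S = -675 + 18 = -657)
√(S + (918 - 1562)) = √(-657 + (918 - 1562)) = √(-657 - 644) = √(-1301) = I*√1301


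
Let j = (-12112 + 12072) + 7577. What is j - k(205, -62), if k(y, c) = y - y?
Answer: 7537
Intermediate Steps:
k(y, c) = 0
j = 7537 (j = -40 + 7577 = 7537)
j - k(205, -62) = 7537 - 1*0 = 7537 + 0 = 7537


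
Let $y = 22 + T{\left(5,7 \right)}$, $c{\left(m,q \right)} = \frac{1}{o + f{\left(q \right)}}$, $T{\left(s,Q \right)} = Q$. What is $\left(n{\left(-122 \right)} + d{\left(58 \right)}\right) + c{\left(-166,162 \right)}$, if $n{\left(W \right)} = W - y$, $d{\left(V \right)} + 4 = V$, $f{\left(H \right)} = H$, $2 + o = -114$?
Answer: $- \frac{4461}{46} \approx -96.978$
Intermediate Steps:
$o = -116$ ($o = -2 - 114 = -116$)
$d{\left(V \right)} = -4 + V$
$c{\left(m,q \right)} = \frac{1}{-116 + q}$
$y = 29$ ($y = 22 + 7 = 29$)
$n{\left(W \right)} = -29 + W$ ($n{\left(W \right)} = W - 29 = -29 + W$)
$\left(n{\left(-122 \right)} + d{\left(58 \right)}\right) + c{\left(-166,162 \right)} = \left(\left(-29 - 122\right) + \left(-4 + 58\right)\right) + \frac{1}{-116 + 162} = \left(-151 + 54\right) + \frac{1}{46} = -97 + \frac{1}{46} = - \frac{4461}{46}$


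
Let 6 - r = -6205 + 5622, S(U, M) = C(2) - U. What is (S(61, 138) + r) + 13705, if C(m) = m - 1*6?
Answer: 14229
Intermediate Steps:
C(m) = -6 + m (C(m) = m - 6 = -6 + m)
S(U, M) = -4 - U (S(U, M) = (-6 + 2) - U = -4 - U)
r = 589 (r = 6 - (-6205 + 5622) = 6 - 1*(-583) = 6 + 583 = 589)
(S(61, 138) + r) + 13705 = ((-4 - 1*61) + 589) + 13705 = ((-4 - 61) + 589) + 13705 = (-65 + 589) + 13705 = 524 + 13705 = 14229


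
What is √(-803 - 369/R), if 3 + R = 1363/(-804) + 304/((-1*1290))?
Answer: I*√529026841092023/852361 ≈ 26.985*I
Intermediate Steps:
R = -852361/172860 (R = -3 + (1363/(-804) + 304/((-1*1290))) = -3 + (1363*(-1/804) + 304/(-1290)) = -3 + (-1363/804 + 304*(-1/1290)) = -3 + (-1363/804 - 152/645) = -3 - 333781/172860 = -852361/172860 ≈ -4.9309)
√(-803 - 369/R) = √(-803 - 369/(-852361/172860)) = √(-803 - 369*(-172860/852361)) = √(-803 + 63785340/852361) = √(-620660543/852361) = I*√529026841092023/852361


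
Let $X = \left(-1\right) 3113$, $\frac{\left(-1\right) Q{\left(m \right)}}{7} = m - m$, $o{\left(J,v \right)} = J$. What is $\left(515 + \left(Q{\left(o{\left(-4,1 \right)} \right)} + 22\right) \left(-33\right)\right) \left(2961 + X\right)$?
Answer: $32072$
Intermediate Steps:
$Q{\left(m \right)} = 0$ ($Q{\left(m \right)} = - 7 \left(m - m\right) = \left(-7\right) 0 = 0$)
$X = -3113$
$\left(515 + \left(Q{\left(o{\left(-4,1 \right)} \right)} + 22\right) \left(-33\right)\right) \left(2961 + X\right) = \left(515 + \left(0 + 22\right) \left(-33\right)\right) \left(2961 - 3113\right) = \left(515 + 22 \left(-33\right)\right) \left(-152\right) = \left(515 - 726\right) \left(-152\right) = \left(-211\right) \left(-152\right) = 32072$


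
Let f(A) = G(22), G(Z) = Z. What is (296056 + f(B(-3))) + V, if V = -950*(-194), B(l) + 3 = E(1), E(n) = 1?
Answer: 480378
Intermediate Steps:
B(l) = -2 (B(l) = -3 + 1 = -2)
f(A) = 22
V = 184300
(296056 + f(B(-3))) + V = (296056 + 22) + 184300 = 296078 + 184300 = 480378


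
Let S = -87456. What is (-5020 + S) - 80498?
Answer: -172974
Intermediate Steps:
(-5020 + S) - 80498 = (-5020 - 87456) - 80498 = -92476 - 80498 = -172974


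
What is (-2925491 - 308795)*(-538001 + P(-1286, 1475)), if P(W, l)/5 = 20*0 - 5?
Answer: 1740129959436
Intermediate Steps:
P(W, l) = -25 (P(W, l) = 5*(20*0 - 5) = 5*(0 - 5) = 5*(-5) = -25)
(-2925491 - 308795)*(-538001 + P(-1286, 1475)) = (-2925491 - 308795)*(-538001 - 25) = -3234286*(-538026) = 1740129959436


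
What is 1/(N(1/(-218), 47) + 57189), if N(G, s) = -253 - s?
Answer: 1/56889 ≈ 1.7578e-5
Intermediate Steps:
1/(N(1/(-218), 47) + 57189) = 1/((-253 - 1*47) + 57189) = 1/((-253 - 47) + 57189) = 1/(-300 + 57189) = 1/56889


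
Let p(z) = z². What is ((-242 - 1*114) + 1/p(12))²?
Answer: 2627895169/20736 ≈ 1.2673e+5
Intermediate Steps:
((-242 - 1*114) + 1/p(12))² = ((-242 - 1*114) + 1/(12²))² = ((-242 - 114) + 1/144)² = (-356 + 1/144)² = (-51263/144)² = 2627895169/20736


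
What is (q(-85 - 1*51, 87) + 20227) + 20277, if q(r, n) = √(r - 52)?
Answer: 40504 + 2*I*√47 ≈ 40504.0 + 13.711*I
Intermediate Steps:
q(r, n) = √(-52 + r)
(q(-85 - 1*51, 87) + 20227) + 20277 = (√(-52 + (-85 - 1*51)) + 20227) + 20277 = (√(-52 + (-85 - 51)) + 20227) + 20277 = (√(-52 - 136) + 20227) + 20277 = (√(-188) + 20227) + 20277 = (2*I*√47 + 20227) + 20277 = (20227 + 2*I*√47) + 20277 = 40504 + 2*I*√47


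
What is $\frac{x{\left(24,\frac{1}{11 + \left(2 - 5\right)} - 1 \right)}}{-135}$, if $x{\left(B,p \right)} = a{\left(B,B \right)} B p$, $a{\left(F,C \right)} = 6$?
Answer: $\frac{14}{15} \approx 0.93333$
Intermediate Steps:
$x{\left(B,p \right)} = 6 B p$
$\frac{x{\left(24,\frac{1}{11 + \left(2 - 5\right)} - 1 \right)}}{-135} = \frac{6 \cdot 24 \left(\frac{1}{11 + \left(2 - 5\right)} - 1\right)}{-135} = 6 \cdot 24 \left(\frac{1}{11 + \left(2 - 5\right)} - 1\right) \left(- \frac{1}{135}\right) = 6 \cdot 24 \left(\frac{1}{11 - 3} - 1\right) \left(- \frac{1}{135}\right) = 6 \cdot 24 \left(\frac{1}{8} - 1\right) \left(- \frac{1}{135}\right) = 6 \cdot 24 \left(- \frac{7}{8}\right) \left(- \frac{1}{135}\right) = \left(-126\right) \left(- \frac{1}{135}\right) = \frac{14}{15}$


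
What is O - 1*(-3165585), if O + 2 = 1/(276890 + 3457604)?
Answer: 11821850720003/3734494 ≈ 3.1656e+6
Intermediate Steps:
O = -7468987/3734494 (O = -2 + 1/(276890 + 3457604) = -2 + 1/3734494 = -7468987/3734494 ≈ -2.0000)
O - 1*(-3165585) = -7468987/3734494 - 1*(-3165585) = -7468987/3734494 + 3165585 = 11821850720003/3734494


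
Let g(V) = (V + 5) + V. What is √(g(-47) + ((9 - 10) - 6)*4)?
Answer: 3*I*√13 ≈ 10.817*I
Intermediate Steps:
g(V) = 5 + 2*V (g(V) = (5 + V) + V = 5 + 2*V)
√(g(-47) + ((9 - 10) - 6)*4) = √((5 + 2*(-47)) + ((9 - 10) - 6)*4) = √((5 - 94) + (-1 - 6)*4) = √(-89 - 7*4) = √(-89 - 28) = √(-117) = 3*I*√13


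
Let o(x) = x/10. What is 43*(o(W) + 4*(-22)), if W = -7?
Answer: -38141/10 ≈ -3814.1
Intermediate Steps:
o(x) = x/10 (o(x) = x*(⅒) = x/10)
43*(o(W) + 4*(-22)) = 43*((⅒)*(-7) + 4*(-22)) = 43*(-7/10 - 88) = 43*(-887/10) = -38141/10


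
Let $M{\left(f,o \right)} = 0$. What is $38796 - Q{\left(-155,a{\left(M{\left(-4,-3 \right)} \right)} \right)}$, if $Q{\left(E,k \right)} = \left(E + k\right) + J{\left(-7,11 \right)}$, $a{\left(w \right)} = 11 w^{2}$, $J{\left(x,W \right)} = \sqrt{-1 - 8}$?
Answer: $38951 - 3 i \approx 38951.0 - 3.0 i$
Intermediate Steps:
$J{\left(x,W \right)} = 3 i$ ($J{\left(x,W \right)} = \sqrt{-1 - 8} = \sqrt{-9} = 3 i$)
$Q{\left(E,k \right)} = E + k + 3 i$ ($Q{\left(E,k \right)} = \left(E + k\right) + 3 i = E + k + 3 i$)
$38796 - Q{\left(-155,a{\left(M{\left(-4,-3 \right)} \right)} \right)} = 38796 - \left(-155 + 11 \cdot 0^{2} + 3 i\right) = 38796 - \left(-155 + 11 \cdot 0 + 3 i\right) = 38796 - \left(-155 + 0 + 3 i\right) = 38796 - \left(-155 + 3 i\right) = 38796 + \left(155 - 3 i\right) = 38951 - 3 i$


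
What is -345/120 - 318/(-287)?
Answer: -4057/2296 ≈ -1.7670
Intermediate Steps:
-345/120 - 318/(-287) = -345*1/120 - 318*(-1/287) = -23/8 + 318/287 = -4057/2296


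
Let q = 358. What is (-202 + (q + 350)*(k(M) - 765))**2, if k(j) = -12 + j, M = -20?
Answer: 318635412484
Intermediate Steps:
(-202 + (q + 350)*(k(M) - 765))**2 = (-202 + (358 + 350)*((-12 - 20) - 765))**2 = (-202 + 708*(-32 - 765))**2 = (-202 + 708*(-797))**2 = (-202 - 564276)**2 = (-564478)**2 = 318635412484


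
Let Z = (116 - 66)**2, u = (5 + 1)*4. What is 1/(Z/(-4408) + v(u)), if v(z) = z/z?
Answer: 1102/477 ≈ 2.3103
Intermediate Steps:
u = 24 (u = 6*4 = 24)
v(z) = 1
Z = 2500 (Z = 50**2 = 2500)
1/(Z/(-4408) + v(u)) = 1/(2500/(-4408) + 1) = 1/(2500*(-1/4408) + 1) = 1/(-625/1102 + 1) = 1/(477/1102) = 1102/477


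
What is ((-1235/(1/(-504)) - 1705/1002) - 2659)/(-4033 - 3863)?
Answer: -621018857/7911792 ≈ -78.493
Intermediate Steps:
((-1235/(1/(-504)) - 1705/1002) - 2659)/(-4033 - 3863) = ((-1235/(-1/504) - 1705*1/1002) - 2659)/(-7896) = ((-1235*(-504) - 1705/1002) - 2659)*(-1/7896) = ((622440 - 1705/1002) - 2659)*(-1/7896) = (623683175/1002 - 2659)*(-1/7896) = (621018857/1002)*(-1/7896) = -621018857/7911792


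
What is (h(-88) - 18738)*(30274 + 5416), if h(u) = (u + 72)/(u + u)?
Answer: -7356315730/11 ≈ -6.6876e+8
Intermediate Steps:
h(u) = (72 + u)/(2*u) (h(u) = (72 + u)/((2*u)) = (72 + u)*(1/(2*u)) = (72 + u)/(2*u))
(h(-88) - 18738)*(30274 + 5416) = ((½)*(72 - 88)/(-88) - 18738)*(30274 + 5416) = ((½)*(-1/88)*(-16) - 18738)*35690 = (1/11 - 18738)*35690 = -206117/11*35690 = -7356315730/11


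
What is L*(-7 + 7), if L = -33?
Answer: 0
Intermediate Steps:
L*(-7 + 7) = -33*(-7 + 7) = -33*0 = 0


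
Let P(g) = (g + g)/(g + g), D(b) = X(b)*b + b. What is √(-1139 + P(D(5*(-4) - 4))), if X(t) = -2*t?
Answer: I*√1138 ≈ 33.734*I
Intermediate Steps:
D(b) = b - 2*b² (D(b) = (-2*b)*b + b = -2*b² + b = b - 2*b²)
P(g) = 1 (P(g) = (2*g)/((2*g)) = (2*g)*(1/(2*g)) = 1)
√(-1139 + P(D(5*(-4) - 4))) = √(-1139 + 1) = √(-1138) = I*√1138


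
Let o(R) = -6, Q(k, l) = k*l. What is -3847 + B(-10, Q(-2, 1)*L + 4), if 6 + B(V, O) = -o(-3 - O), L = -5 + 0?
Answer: -3847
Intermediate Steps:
L = -5
B(V, O) = 0 (B(V, O) = -6 - 1*(-6) = -6 + 6 = 0)
-3847 + B(-10, Q(-2, 1)*L + 4) = -3847 + 0 = -3847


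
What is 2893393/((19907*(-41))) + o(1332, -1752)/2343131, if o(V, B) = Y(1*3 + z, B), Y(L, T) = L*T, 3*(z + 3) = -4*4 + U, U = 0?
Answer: -6771972382155/1912433061497 ≈ -3.5410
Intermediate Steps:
z = -25/3 (z = -3 + (-4*4 + 0)/3 = -3 + (-16 + 0)/3 = -3 + (⅓)*(-16) = -3 - 16/3 = -25/3 ≈ -8.3333)
o(V, B) = -16*B/3 (o(V, B) = (1*3 - 25/3)*B = (3 - 25/3)*B = -16*B/3)
2893393/((19907*(-41))) + o(1332, -1752)/2343131 = 2893393/((19907*(-41))) - 16/3*(-1752)/2343131 = 2893393/(-816187) + 9344*(1/2343131) = 2893393*(-1/816187) + 9344/2343131 = -2893393/816187 + 9344/2343131 = -6771972382155/1912433061497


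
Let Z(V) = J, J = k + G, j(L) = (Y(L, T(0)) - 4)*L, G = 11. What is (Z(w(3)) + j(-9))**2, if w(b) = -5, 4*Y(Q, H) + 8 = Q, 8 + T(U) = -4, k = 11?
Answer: 148225/16 ≈ 9264.1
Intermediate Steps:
T(U) = -12 (T(U) = -8 - 4 = -12)
Y(Q, H) = -2 + Q/4
j(L) = L*(-6 + L/4) (j(L) = ((-2 + L/4) - 4)*L = (-6 + L/4)*L = L*(-6 + L/4))
J = 22 (J = 11 + 11 = 22)
Z(V) = 22
(Z(w(3)) + j(-9))**2 = (22 + (1/4)*(-9)*(-24 - 9))**2 = (22 + (1/4)*(-9)*(-33))**2 = (22 + 297/4)**2 = (385/4)**2 = 148225/16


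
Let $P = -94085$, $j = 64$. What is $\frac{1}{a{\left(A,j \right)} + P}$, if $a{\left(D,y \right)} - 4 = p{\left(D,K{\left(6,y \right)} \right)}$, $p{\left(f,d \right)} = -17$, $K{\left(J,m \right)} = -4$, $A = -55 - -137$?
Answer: $- \frac{1}{94098} \approx -1.0627 \cdot 10^{-5}$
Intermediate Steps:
$A = 82$ ($A = -55 + 137 = 82$)
$a{\left(D,y \right)} = -13$ ($a{\left(D,y \right)} = 4 - 17 = -13$)
$\frac{1}{a{\left(A,j \right)} + P} = \frac{1}{-13 - 94085} = \frac{1}{-94098} = - \frac{1}{94098}$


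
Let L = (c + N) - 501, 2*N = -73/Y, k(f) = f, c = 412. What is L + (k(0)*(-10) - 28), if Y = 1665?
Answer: -389683/3330 ≈ -117.02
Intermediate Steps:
N = -73/3330 (N = (-73/1665)/2 = (-73*1/1665)/2 = (½)*(-73/1665) = -73/3330 ≈ -0.021922)
L = -296443/3330 (L = (412 - 73/3330) - 501 = 1371887/3330 - 501 = -296443/3330 ≈ -89.022)
L + (k(0)*(-10) - 28) = -296443/3330 + (0*(-10) - 28) = -296443/3330 + (0 - 28) = -296443/3330 - 28 = -389683/3330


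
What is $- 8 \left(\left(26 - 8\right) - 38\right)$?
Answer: $160$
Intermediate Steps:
$- 8 \left(\left(26 - 8\right) - 38\right) = - 8 \left(18 - 38\right) = \left(-8\right) \left(-20\right) = 160$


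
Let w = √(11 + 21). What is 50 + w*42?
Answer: 50 + 168*√2 ≈ 287.59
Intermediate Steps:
w = 4*√2 (w = √32 = 4*√2 ≈ 5.6569)
50 + w*42 = 50 + (4*√2)*42 = 50 + 168*√2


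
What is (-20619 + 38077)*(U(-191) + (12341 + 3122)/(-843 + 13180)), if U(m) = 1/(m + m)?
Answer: 51453343641/2356367 ≈ 21836.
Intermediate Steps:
U(m) = 1/(2*m)
(-20619 + 38077)*(U(-191) + (12341 + 3122)/(-843 + 13180)) = (-20619 + 38077)*((1/2)/(-191) + (12341 + 3122)/(-843 + 13180)) = 17458*((1/2)*(-1/191) + 15463/12337) = 17458*(-1/382 + 15463*(1/12337)) = 17458*(-1/382 + 15463/12337) = 17458*(5894529/4712734) = 51453343641/2356367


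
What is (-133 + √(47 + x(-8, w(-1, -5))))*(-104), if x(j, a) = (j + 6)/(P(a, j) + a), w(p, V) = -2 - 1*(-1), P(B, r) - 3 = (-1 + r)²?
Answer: 13832 - 104*√323617/83 ≈ 13119.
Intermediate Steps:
P(B, r) = 3 + (-1 + r)²
w(p, V) = -1 (w(p, V) = -2 + 1 = -1)
x(j, a) = (6 + j)/(3 + a + (-1 + j)²) (x(j, a) = (j + 6)/((3 + (-1 + j)²) + a) = (6 + j)/(3 + a + (-1 + j)²))
(-133 + √(47 + x(-8, w(-1, -5))))*(-104) = (-133 + √(47 + (6 - 8)/(3 - 1 + (-1 - 8)²)))*(-104) = (-133 + √(47 - 2/(3 - 1 + (-9)²)))*(-104) = (-133 + √(47 - 2/(3 - 1 + 81)))*(-104) = (-133 + √(47 - 2/83))*(-104) = (-133 + √(3899/83))*(-104) = (-133 + √323617/83)*(-104) = 13832 - 104*√323617/83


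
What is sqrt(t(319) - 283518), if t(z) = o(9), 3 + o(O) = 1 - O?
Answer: I*sqrt(283529) ≈ 532.47*I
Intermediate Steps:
o(O) = -2 - O (o(O) = -3 + (1 - O) = -2 - O)
t(z) = -11 (t(z) = -2 - 1*9 = -2 - 9 = -11)
sqrt(t(319) - 283518) = sqrt(-11 - 283518) = sqrt(-283529) = I*sqrt(283529)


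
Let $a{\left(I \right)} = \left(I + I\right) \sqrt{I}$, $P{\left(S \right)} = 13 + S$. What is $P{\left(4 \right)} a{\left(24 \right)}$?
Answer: $1632 \sqrt{6} \approx 3997.6$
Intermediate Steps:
$a{\left(I \right)} = 2 I^{\frac{3}{2}}$ ($a{\left(I \right)} = 2 I \sqrt{I} = 2 I^{\frac{3}{2}}$)
$P{\left(4 \right)} a{\left(24 \right)} = \left(13 + 4\right) 2 \cdot 24^{\frac{3}{2}} = 17 \cdot 2 \cdot 48 \sqrt{6} = 17 \cdot 96 \sqrt{6} = 1632 \sqrt{6}$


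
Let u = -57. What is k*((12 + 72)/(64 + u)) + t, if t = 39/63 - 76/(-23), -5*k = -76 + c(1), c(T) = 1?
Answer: 88835/483 ≈ 183.92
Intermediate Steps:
k = 15 (k = -(-76 + 1)/5 = -⅕*(-75) = 15)
t = 1895/483 (t = 39*(1/63) - 76*(-1/23) = 13/21 + 76/23 = 1895/483 ≈ 3.9234)
k*((12 + 72)/(64 + u)) + t = 15*((12 + 72)/(64 - 57)) + 1895/483 = 15*(84/7) + 1895/483 = 15*(84*(⅐)) + 1895/483 = 15*12 + 1895/483 = 180 + 1895/483 = 88835/483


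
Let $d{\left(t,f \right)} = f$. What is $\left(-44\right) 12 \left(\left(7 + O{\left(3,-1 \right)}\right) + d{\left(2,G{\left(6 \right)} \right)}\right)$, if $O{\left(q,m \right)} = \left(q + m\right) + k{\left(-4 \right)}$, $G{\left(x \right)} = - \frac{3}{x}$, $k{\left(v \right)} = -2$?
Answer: $-3432$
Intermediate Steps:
$O{\left(q,m \right)} = -2 + m + q$ ($O{\left(q,m \right)} = \left(q + m\right) - 2 = \left(m + q\right) - 2 = -2 + m + q$)
$\left(-44\right) 12 \left(\left(7 + O{\left(3,-1 \right)}\right) + d{\left(2,G{\left(6 \right)} \right)}\right) = \left(-44\right) 12 \left(\left(7 - 0\right) - \frac{3}{6}\right) = - 528 \left(\left(7 + 0\right) - \frac{1}{2}\right) = - 528 \left(7 - \frac{1}{2}\right) = \left(-528\right) \frac{13}{2} = -3432$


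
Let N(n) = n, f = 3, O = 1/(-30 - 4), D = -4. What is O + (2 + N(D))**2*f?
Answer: 407/34 ≈ 11.971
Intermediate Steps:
O = -1/34 (O = 1/(-34) = -1/34 ≈ -0.029412)
O + (2 + N(D))**2*f = -1/34 + (2 - 4)**2*3 = -1/34 + (-2)**2*3 = -1/34 + 4*3 = -1/34 + 12 = 407/34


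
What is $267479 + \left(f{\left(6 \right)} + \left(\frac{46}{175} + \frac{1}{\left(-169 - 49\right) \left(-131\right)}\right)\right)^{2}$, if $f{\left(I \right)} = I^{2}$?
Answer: $\frac{6713534759171130549}{24976505522500} \approx 2.6879 \cdot 10^{5}$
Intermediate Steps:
$267479 + \left(f{\left(6 \right)} + \left(\frac{46}{175} + \frac{1}{\left(-169 - 49\right) \left(-131\right)}\right)\right)^{2} = 267479 + \left(6^{2} + \left(\frac{46}{175} + \frac{1}{\left(-169 - 49\right) \left(-131\right)}\right)\right)^{2} = 267479 + \left(36 + \left(46 \cdot \frac{1}{175} + \frac{1}{-218} \left(- \frac{1}{131}\right)\right)\right)^{2} = 267479 + \left(36 + \left(\frac{46}{175} - - \frac{1}{28558}\right)\right)^{2} = 267479 + \left(36 + \left(\frac{46}{175} + \frac{1}{28558}\right)\right)^{2} = 267479 + \left(36 + \frac{1313843}{4997650}\right)^{2} = 267479 + \left(\frac{181229243}{4997650}\right)^{2} = 267479 + \frac{32844038518353049}{24976505522500} = \frac{6713534759171130549}{24976505522500}$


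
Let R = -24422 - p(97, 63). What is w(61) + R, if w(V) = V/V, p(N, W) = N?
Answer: -24518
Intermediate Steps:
R = -24519 (R = -24422 - 1*97 = -24422 - 97 = -24519)
w(V) = 1
w(61) + R = 1 - 24519 = -24518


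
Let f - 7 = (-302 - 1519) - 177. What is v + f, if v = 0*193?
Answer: -1991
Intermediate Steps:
v = 0
f = -1991 (f = 7 + ((-302 - 1519) - 177) = 7 + (-1821 - 177) = 7 - 1998 = -1991)
v + f = 0 - 1991 = -1991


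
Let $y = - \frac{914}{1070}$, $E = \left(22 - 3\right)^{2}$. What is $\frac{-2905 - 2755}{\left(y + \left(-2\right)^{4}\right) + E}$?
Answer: $- \frac{1514050}{100619} \approx -15.047$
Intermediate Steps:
$E = 361$ ($E = \left(22 + \left(-14 + 11\right)\right)^{2} = \left(22 - 3\right)^{2} = 19^{2} = 361$)
$y = - \frac{457}{535}$ ($y = \left(-914\right) \frac{1}{1070} = - \frac{457}{535} \approx -0.85421$)
$\frac{-2905 - 2755}{\left(y + \left(-2\right)^{4}\right) + E} = \frac{-2905 - 2755}{\left(- \frac{457}{535} + \left(-2\right)^{4}\right) + 361} = - \frac{5660}{\left(- \frac{457}{535} + 16\right) + 361} = - \frac{5660}{\frac{8103}{535} + 361} = - \frac{5660}{\frac{201238}{535}} = \left(-5660\right) \frac{535}{201238} = - \frac{1514050}{100619}$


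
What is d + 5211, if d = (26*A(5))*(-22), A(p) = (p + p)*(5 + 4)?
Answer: -46269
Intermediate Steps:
A(p) = 18*p (A(p) = (2*p)*9 = 18*p)
d = -51480 (d = (26*(18*5))*(-22) = (26*90)*(-22) = 2340*(-22) = -51480)
d + 5211 = -51480 + 5211 = -46269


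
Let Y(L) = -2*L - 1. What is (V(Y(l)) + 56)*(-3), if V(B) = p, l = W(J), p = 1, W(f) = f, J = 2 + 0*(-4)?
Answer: -171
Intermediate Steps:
J = 2 (J = 2 + 0 = 2)
l = 2
Y(L) = -1 - 2*L
V(B) = 1
(V(Y(l)) + 56)*(-3) = (1 + 56)*(-3) = 57*(-3) = -171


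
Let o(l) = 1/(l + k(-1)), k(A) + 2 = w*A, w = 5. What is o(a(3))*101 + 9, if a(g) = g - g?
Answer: -38/7 ≈ -5.4286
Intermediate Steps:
k(A) = -2 + 5*A
a(g) = 0
o(l) = 1/(-7 + l) (o(l) = 1/(l + (-2 + 5*(-1))) = 1/(l + (-2 - 5)) = 1/(l - 7) = 1/(-7 + l))
o(a(3))*101 + 9 = 101/(-7 + 0) + 9 = 101/(-7) + 9 = -1/7*101 + 9 = -101/7 + 9 = -38/7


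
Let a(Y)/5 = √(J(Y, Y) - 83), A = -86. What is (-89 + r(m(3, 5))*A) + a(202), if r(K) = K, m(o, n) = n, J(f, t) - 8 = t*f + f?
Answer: -519 + 305*√11 ≈ 492.57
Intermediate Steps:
J(f, t) = 8 + f + f*t (J(f, t) = 8 + (t*f + f) = 8 + (f*t + f) = 8 + (f + f*t) = 8 + f + f*t)
a(Y) = 5*√(-75 + Y + Y²) (a(Y) = 5*√((8 + Y + Y*Y) - 83) = 5*√((8 + Y + Y²) - 83) = 5*√(-75 + Y + Y²))
(-89 + r(m(3, 5))*A) + a(202) = (-89 + 5*(-86)) + 5*√(-75 + 202 + 202²) = (-89 - 430) + 5*√(-75 + 202 + 40804) = -519 + 5*√40931 = -519 + 5*(61*√11) = -519 + 305*√11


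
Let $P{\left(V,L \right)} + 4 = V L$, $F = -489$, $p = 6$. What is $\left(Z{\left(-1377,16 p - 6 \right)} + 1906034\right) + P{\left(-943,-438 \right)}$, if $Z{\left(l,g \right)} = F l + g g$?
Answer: $3000517$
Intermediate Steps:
$Z{\left(l,g \right)} = g^{2} - 489 l$ ($Z{\left(l,g \right)} = - 489 l + g g = - 489 l + g^{2} = g^{2} - 489 l$)
$P{\left(V,L \right)} = -4 + L V$ ($P{\left(V,L \right)} = -4 + V L = -4 + L V$)
$\left(Z{\left(-1377,16 p - 6 \right)} + 1906034\right) + P{\left(-943,-438 \right)} = \left(\left(\left(16 \cdot 6 - 6\right)^{2} - -673353\right) + 1906034\right) - -413030 = \left(\left(\left(96 - 6\right)^{2} + 673353\right) + 1906034\right) + \left(-4 + 413034\right) = \left(\left(90^{2} + 673353\right) + 1906034\right) + 413030 = \left(\left(8100 + 673353\right) + 1906034\right) + 413030 = \left(681453 + 1906034\right) + 413030 = 2587487 + 413030 = 3000517$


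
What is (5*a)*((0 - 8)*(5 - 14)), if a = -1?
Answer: -360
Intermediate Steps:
(5*a)*((0 - 8)*(5 - 14)) = (5*(-1))*((0 - 8)*(5 - 14)) = -(-40)*(-9) = -5*72 = -360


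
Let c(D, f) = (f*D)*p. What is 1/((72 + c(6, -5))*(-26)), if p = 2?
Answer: -1/312 ≈ -0.0032051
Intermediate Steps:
c(D, f) = 2*D*f (c(D, f) = (f*D)*2 = (D*f)*2 = 2*D*f)
1/((72 + c(6, -5))*(-26)) = 1/((72 + 2*6*(-5))*(-26)) = 1/((72 - 60)*(-26)) = 1/(12*(-26)) = 1/(-312) = -1/312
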